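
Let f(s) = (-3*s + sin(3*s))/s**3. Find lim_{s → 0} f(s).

Direct substitution gives 0/0.
Apply L'Hôpital: lim (3*cos(3*s) - 3)/(3*s^2), still 0/0.
Apply L'Hôpital: lim (-9*sin(3*s))/(6*s), still 0/0.
After 3 applications of L'Hôpital's rule the quotient is (-27*cos(3*s))/(6); substituting s = 0 gives -9/2.

-9/2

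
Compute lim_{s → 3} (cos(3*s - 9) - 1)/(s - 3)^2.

-9/2

Direct substitution gives 0/0.
Apply L'Hôpital: lim (-3*sin(3*s - 9))/(2*s - 6), still 0/0.
After 2 applications of L'Hôpital's rule the quotient is (-9*cos(3*s - 9))/(2); substituting s = 3 gives -9/2.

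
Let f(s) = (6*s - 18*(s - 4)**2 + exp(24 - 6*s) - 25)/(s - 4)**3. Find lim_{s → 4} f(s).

-36

Direct substitution gives 0/0.
Apply L'Hôpital: lim (-36*s - 6*e^(24 - 6*s) + 150)/(3*(s - 4)^2), still 0/0.
Apply L'Hôpital: lim (36*e^(24 - 6*s) - 36)/(6*s - 24), still 0/0.
After 3 applications of L'Hôpital's rule the quotient is (-216*e^(24 - 6*s))/(6); substituting s = 4 gives -36.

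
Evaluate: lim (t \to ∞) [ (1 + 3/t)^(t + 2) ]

The base → 1 and the exponent → ∞: a 1^∞ form.
Take logarithms: (t + 2)·ln(1 + 3/t). Since ln(1+u) ~ u for small u, this behaves like (t)·(3/t) → 3.
So the limit is e^(3).

e^(3)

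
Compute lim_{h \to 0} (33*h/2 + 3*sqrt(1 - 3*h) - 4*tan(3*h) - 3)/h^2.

-27/8

Substitution gives 0/0; apply L'Hôpital's rule 2 times.
After differentiating numerator and denominator 2 times the quotient is (-72*tan(3*h)/cos(3*h)^2 - 27/(4*(1 - 3*h)^(3/2)))/(2); at h = 0 this is -27/8.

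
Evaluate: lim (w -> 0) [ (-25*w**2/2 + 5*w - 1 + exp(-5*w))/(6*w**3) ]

Direct substitution gives 0/0.
Apply L'Hôpital: lim (-25*w + 5 - 5*e^(-5*w))/(18*w^2), still 0/0.
Apply L'Hôpital: lim (-25 + 25*e^(-5*w))/(36*w), still 0/0.
After 3 applications of L'Hôpital's rule the quotient is (-125*e^(-5*w))/(36); substituting w = 0 gives -125/36.

-125/36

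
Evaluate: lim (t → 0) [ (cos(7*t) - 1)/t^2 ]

Direct substitution gives 0/0.
Apply L'Hôpital: lim (-7*sin(7*t))/(2*t), still 0/0.
After 2 applications of L'Hôpital's rule the quotient is (-49*cos(7*t))/(2); substituting t = 0 gives -49/2.

-49/2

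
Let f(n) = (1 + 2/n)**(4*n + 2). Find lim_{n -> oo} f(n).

e^(8)

Let L be the limit and take ln: ln L = lim (4n + 2)·ln(1 + 2/n) = lim (4n + 2)·(2/n + O(1/n²)) = 8.
Hence L = e^(8).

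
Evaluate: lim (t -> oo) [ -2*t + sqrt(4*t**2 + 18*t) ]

9/2

This has the form ∞ − ∞. Multiply and divide by the conjugate √(4*t^2 + 18*t) + 2t.
That gives (18t) / (√(4*t^2 + 18*t) + 2t).
Divide numerator and denominator by t: the limit is 18/(2·2) = 9/2.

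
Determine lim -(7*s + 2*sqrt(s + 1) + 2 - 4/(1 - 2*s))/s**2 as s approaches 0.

Substitution gives 0/0; apply L'Hôpital's rule 2 times.
After differentiating numerator and denominator 2 times the quotient is (32/(2*s - 1)^3 - 1/(2*(s + 1)^(3/2)))/(-2); at s = 0 this is 65/4.

65/4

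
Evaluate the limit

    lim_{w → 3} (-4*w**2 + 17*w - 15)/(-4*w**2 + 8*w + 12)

7/16

Since w = 3 makes numerator and denominator zero, (w - 3) divides both.
Cancelling it gives (5 - 4*w)/(-4*w - 4); now plug in w = 3 to get 7/16.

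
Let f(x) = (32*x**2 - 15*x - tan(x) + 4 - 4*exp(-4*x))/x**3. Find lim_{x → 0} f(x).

127/3

Substitution gives 0/0; apply L'Hôpital's rule 3 times.
After differentiating numerator and denominator 3 times the quotient is (4/cos(x)^2 - 6/cos(x)^4 + 256*e^(-4*x))/(6); at x = 0 this is 127/3.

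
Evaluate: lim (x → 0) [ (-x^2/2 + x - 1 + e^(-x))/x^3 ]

Direct substitution gives 0/0.
Apply L'Hôpital: lim (-x + 1 - e^(-x))/(3*x^2), still 0/0.
Apply L'Hôpital: lim (-1 + e^(-x))/(6*x), still 0/0.
After 3 applications of L'Hôpital's rule the quotient is (-e^(-x))/(6); substituting x = 0 gives -1/6.

-1/6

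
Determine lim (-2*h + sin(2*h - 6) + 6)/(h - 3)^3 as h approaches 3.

-4/3

Direct substitution gives 0/0.
Apply L'Hôpital: lim (2*cos(2*h - 6) - 2)/(3*(h - 3)^2), still 0/0.
Apply L'Hôpital: lim (-4*sin(2*h - 6))/(6*h - 18), still 0/0.
After 3 applications of L'Hôpital's rule the quotient is (-8*cos(2*h - 6))/(6); substituting h = 3 gives -4/3.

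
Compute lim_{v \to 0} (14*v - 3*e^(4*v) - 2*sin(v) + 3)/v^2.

-24

Substitution gives 0/0 (the numerator vanishes to order 2).
Expand each term to order v^2: the coefficient of v^2 in -2·sin(v) is 0 and in -3·e^(4v) is -24.
Lower-order terms cancel with the polynomial part, so the numerator is (-24)·v^2 + o(v^2), and the limit is (-24)/(1) = -24.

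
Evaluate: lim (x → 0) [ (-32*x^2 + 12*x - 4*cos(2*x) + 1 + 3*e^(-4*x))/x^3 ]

-32

Substitution gives 0/0; apply L'Hôpital's rule 3 times.
After differentiating numerator and denominator 3 times the quotient is (-32*sin(2*x) - 192*e^(-4*x))/(6); at x = 0 this is -32.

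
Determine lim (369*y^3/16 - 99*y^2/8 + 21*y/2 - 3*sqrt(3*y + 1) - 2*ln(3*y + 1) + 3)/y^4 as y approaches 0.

Substitution gives 0/0 (the numerator vanishes to order 4).
Expand each term to order y^4: the coefficient of y^4 in -2·ln(1 + 3y) is 81/2 and in -3·√(1 + 3y) is 1215/128.
Lower-order terms cancel with the polynomial part, so the numerator is (6399/128)·y^4 + o(y^4), and the limit is (6399/128)/(1) = 6399/128.

6399/128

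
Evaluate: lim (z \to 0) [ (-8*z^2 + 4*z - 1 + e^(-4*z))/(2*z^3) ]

-16/3

Direct substitution gives 0/0.
Apply L'Hôpital: lim (-16*z + 4 - 4*e^(-4*z))/(6*z^2), still 0/0.
Apply L'Hôpital: lim (-16 + 16*e^(-4*z))/(12*z), still 0/0.
After 3 applications of L'Hôpital's rule the quotient is (-64*e^(-4*z))/(12); substituting z = 0 gives -16/3.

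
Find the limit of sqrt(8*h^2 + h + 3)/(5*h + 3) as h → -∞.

-2*√(2)/5

For large |h|, √(8*h^2 + h + 3) ≈ √8·|h| and the denominator ≈ 5h.
Since h → −∞, |h| = −h, giving −√8/(5) = -2*√(2)/5.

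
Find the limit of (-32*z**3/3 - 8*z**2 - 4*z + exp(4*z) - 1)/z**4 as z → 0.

Direct substitution gives 0/0.
Apply L'Hôpital: lim (-32*z^2 - 16*z + 4*e^(4*z) - 4)/(4*z^3), still 0/0.
Apply L'Hôpital: lim (-64*z + 16*e^(4*z) - 16)/(12*z^2), still 0/0.
Apply L'Hôpital: lim (64*e^(4*z) - 64)/(24*z), still 0/0.
After 4 applications of L'Hôpital's rule the quotient is (256*e^(4*z))/(24); substituting z = 0 gives 32/3.

32/3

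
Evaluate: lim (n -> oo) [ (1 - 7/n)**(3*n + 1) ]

e^(-21)

Write it as [(1 - 7/n)^n]^(3) · (1 - 7/n)^(1). The bracketed term tends to e^(-7) and the second factor to 1, so the limit is e^(-21).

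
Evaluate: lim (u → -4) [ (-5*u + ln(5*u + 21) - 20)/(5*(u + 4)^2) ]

-5/2

Direct substitution gives 0/0.
Apply L'Hôpital: lim (-5 + 5/(5*u + 21))/(10*u + 40), still 0/0.
After 2 applications of L'Hôpital's rule the quotient is (-25/(5*u + 21)^2)/(10); substituting u = -4 gives -5/2.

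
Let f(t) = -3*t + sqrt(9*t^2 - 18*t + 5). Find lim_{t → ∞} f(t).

An ∞ − ∞ form. Rationalising with the conjugate, the difference becomes (-18t + 5) / (√(9*t^2 - 18*t + 5) + 3t).
For large t the denominator behaves like 2·3t, so the quotient tends to -18/6 = -3.

-3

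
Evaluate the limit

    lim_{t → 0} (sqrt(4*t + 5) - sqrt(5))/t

2*√(5)/5

A 0/0 form; rationalise with √(5 + 4t) + √5. This collapses the numerator to 4t, leaving 4/(√(5 + 4t) + √5) → 4/(2√5) = 2*√(5)/5.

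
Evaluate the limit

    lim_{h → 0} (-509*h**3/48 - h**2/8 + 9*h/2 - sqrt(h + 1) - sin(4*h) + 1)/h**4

5/128

Substitution gives 0/0 (the numerator vanishes to order 4).
Expand each term to order h^4: the coefficient of h^4 in −√(1 + h) is 5/128 and in −sin(4h) is 0.
Lower-order terms cancel with the polynomial part, so the numerator is (5/128)·h^4 + o(h^4), and the limit is (5/128)/(1) = 5/128.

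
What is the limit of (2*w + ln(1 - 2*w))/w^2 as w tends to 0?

-2

Direct substitution gives 0/0.
Apply L'Hôpital: lim (2 - 2/(1 - 2*w))/(2*w), still 0/0.
After 2 applications of L'Hôpital's rule the quotient is (-4/(1 - 2*w)^2)/(2); substituting w = 0 gives -2.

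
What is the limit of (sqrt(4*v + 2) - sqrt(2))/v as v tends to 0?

√(2)

A 0/0 form; rationalise with √(2 + 4v) + √2. This collapses the numerator to 4v, leaving 4/(√(2 + 4v) + √2) → 4/(2√2) = √(2).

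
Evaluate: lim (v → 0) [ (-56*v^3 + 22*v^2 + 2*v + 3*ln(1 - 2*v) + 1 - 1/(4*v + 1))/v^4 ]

Substitution gives 0/0 (the numerator vanishes to order 4).
Expand each term to order v^4: the coefficient of v^4 in −1/(1 + 4v) is -256 and in 3·ln(1 - 2v) is -12.
Lower-order terms cancel with the polynomial part, so the numerator is (-268)·v^4 + o(v^4), and the limit is (-268)/(1) = -268.

-268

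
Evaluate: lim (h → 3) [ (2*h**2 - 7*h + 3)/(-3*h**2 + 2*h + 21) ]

Direct substitution gives 0/0, so factor. Both numerator and denominator have (h - 3) as a factor.
After cancelling, the expression reduces to (2*h - 1)/(-3*h - 7).
Substituting h = 3 gives -5/16.

-5/16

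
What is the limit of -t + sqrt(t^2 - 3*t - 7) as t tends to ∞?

-3/2

An ∞ − ∞ form. Rationalising with the conjugate, the difference becomes (-3t - 7) / (√(t^2 - 3*t - 7) + t).
For large t the denominator behaves like 2·t, so the quotient tends to -3/2 = -3/2.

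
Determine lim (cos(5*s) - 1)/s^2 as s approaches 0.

Direct substitution gives 0/0.
Apply L'Hôpital: lim (-5*sin(5*s))/(2*s), still 0/0.
After 2 applications of L'Hôpital's rule the quotient is (-25*cos(5*s))/(2); substituting s = 0 gives -25/2.

-25/2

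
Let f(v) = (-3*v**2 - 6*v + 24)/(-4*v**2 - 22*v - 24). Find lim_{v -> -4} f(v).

Direct substitution gives 0/0, so factor. Both numerator and denominator have (v + 4) as a factor.
After cancelling, the expression reduces to (6 - 3*v)/(-4*v - 6).
Substituting v = -4 gives 9/5.

9/5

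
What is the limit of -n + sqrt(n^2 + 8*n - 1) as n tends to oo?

4

An ∞ − ∞ form. Rationalising with the conjugate, the difference becomes (8n - 1) / (√(n^2 + 8*n - 1) + n).
For large n the denominator behaves like 2·n, so the quotient tends to 8/2 = 4.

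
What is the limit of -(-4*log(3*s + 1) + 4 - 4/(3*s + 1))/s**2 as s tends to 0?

Substitution gives 0/0 (the numerator vanishes to order 2).
Expand each term to order s^2: the coefficient of s^2 in -4·1/(1 + 3s) is -36 and in -4·ln(1 + 3s) is 18.
Lower-order terms cancel with the polynomial part, so the numerator is (-18)·s^2 + o(s^2), and the limit is (-18)/(-1) = 18.

18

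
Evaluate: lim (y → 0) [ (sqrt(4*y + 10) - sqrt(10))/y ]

A 0/0 form; rationalise with √(10 + 4y) + √10. This collapses the numerator to 4y, leaving 4/(√(10 + 4y) + √10) → 4/(2√10) = √(10)/5.

√(10)/5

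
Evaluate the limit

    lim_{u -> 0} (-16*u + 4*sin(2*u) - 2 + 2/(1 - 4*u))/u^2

Substitution gives 0/0 (the numerator vanishes to order 2).
Expand each term to order u^2: the coefficient of u^2 in 2·1/(1 - 4u) is 32 and in 4·sin(2u) is 0.
Lower-order terms cancel with the polynomial part, so the numerator is (32)·u^2 + o(u^2), and the limit is (32)/(1) = 32.

32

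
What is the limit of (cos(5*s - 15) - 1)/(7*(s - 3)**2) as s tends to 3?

-25/14

Direct substitution gives 0/0.
Apply L'Hôpital: lim (-5*sin(5*s - 15))/(14*s - 42), still 0/0.
After 2 applications of L'Hôpital's rule the quotient is (-25*cos(5*s - 15))/(14); substituting s = 3 gives -25/14.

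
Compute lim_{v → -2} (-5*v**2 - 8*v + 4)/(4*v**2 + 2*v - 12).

Since v = -2 makes numerator and denominator zero, (v + 2) divides both.
Cancelling it gives (2 - 5*v)/(4*v - 6); now plug in v = -2 to get -6/7.

-6/7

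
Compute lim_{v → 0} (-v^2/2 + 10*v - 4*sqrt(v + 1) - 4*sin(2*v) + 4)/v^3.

61/12

Substitution gives 0/0 (the numerator vanishes to order 3).
Expand each term to order v^3: the coefficient of v^3 in -4·sin(2v) is 16/3 and in -4·√(1 + v) is -1/4.
Lower-order terms cancel with the polynomial part, so the numerator is (61/12)·v^3 + o(v^3), and the limit is (61/12)/(1) = 61/12.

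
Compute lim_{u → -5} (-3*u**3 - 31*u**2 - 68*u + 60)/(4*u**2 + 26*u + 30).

-17/14

Direct substitution gives 0/0, so factor. Both numerator and denominator have (u + 5) as a factor.
After cancelling, the expression reduces to (-3*u^2 - 16*u + 12)/(4*u + 6).
Substituting u = -5 gives -17/14.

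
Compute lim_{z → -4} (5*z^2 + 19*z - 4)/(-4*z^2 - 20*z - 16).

-7/4

Since z = -4 makes numerator and denominator zero, (z + 4) divides both.
Cancelling it gives (5*z - 1)/(-4*z - 4); now plug in z = -4 to get -7/4.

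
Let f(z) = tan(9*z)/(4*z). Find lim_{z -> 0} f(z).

9/4

Substitution gives 0/0.
Since tan(u)/u → 1 as u → 0, tan(9z)/(9z) → 1 and the limit is 9/4.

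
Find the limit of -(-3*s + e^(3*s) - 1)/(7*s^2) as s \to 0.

Direct substitution gives 0/0.
Apply L'Hôpital: lim (3*e^(3*s) - 3)/(-14*s), still 0/0.
After 2 applications of L'Hôpital's rule the quotient is (9*e^(3*s))/(-14); substituting s = 0 gives -9/14.

-9/14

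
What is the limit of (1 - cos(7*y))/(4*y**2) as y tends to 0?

Substitution gives 0/0.
Use (1 − cos u)/u² → 1/2 with u = 7y: the limit is 7²/(2·4) = 49/8.

49/8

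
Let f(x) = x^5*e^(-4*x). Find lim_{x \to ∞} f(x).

Write as x^5/e^{4x}, an ∞/∞ form.
Exponential growth dominates any polynomial, so repeated L'Hôpital (or the standard result) gives 0.

0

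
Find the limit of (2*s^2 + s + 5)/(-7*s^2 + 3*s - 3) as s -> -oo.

-2/7

Numerator and denominator both have degree 2.
Dividing every term by s^2, all lower-order terms vanish and the limit is the ratio of leading coefficients, 2/(-7) = -2/7.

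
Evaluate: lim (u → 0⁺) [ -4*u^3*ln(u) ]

This is a 0·(−∞) form. Rewrite as -4·ln(u) / u^(−3) and apply L'Hôpital:
the derivative quotient is -4·(1/u) / (−3·u^(−4)) = (4/3)·u^3 → 0.

0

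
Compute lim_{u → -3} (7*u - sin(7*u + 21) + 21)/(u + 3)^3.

Direct substitution gives 0/0.
Apply L'Hôpital: lim (7 - 7*cos(7*u + 21))/(3*(u + 3)^2), still 0/0.
Apply L'Hôpital: lim (49*sin(7*u + 21))/(6*u + 18), still 0/0.
After 3 applications of L'Hôpital's rule the quotient is (343*cos(7*u + 21))/(6); substituting u = -3 gives 343/6.

343/6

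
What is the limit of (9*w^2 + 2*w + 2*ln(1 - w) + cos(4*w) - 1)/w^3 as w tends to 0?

Substitution gives 0/0 (the numerator vanishes to order 3).
Expand each term to order w^3: the coefficient of w^3 in cos(4w) is 0 and in 2·ln(1 - w) is -2/3.
Lower-order terms cancel with the polynomial part, so the numerator is (-2/3)·w^3 + o(w^3), and the limit is (-2/3)/(1) = -2/3.

-2/3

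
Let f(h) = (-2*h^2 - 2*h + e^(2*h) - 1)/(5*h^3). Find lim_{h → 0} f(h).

Direct substitution gives 0/0.
Apply L'Hôpital: lim (-4*h + 2*e^(2*h) - 2)/(15*h^2), still 0/0.
Apply L'Hôpital: lim (4*e^(2*h) - 4)/(30*h), still 0/0.
After 3 applications of L'Hôpital's rule the quotient is (8*e^(2*h))/(30); substituting h = 0 gives 4/15.

4/15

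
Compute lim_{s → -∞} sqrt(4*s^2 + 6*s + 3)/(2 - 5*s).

For large |s|, √(4*s^2 + 6*s + 3) ≈ √4·|s| and the denominator ≈ -5s.
Since s → −∞, |s| = −s, giving −√4/(-5) = 2/5.

2/5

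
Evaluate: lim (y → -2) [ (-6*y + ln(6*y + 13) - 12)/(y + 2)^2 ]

Direct substitution gives 0/0.
Apply L'Hôpital: lim (-6 + 6/(6*y + 13))/(2*y + 4), still 0/0.
After 2 applications of L'Hôpital's rule the quotient is (-36/(6*y + 13)^2)/(2); substituting y = -2 gives -18.

-18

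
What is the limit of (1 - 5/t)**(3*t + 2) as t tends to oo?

e^(-15)

The base → 1 and the exponent → ∞: a 1^∞ form.
Take logarithms: (3t + 2)·ln(1 - 5/t). Since ln(1+u) ~ u for small u, this behaves like (3t)·(-5/t) → -15.
So the limit is e^(-15).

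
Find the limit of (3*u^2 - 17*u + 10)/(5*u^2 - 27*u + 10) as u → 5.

Direct substitution gives 0/0, so factor. Both numerator and denominator have (u - 5) as a factor.
After cancelling, the expression reduces to (3*u - 2)/(5*u - 2).
Substituting u = 5 gives 13/23.

13/23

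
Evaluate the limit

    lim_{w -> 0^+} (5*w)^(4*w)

1

Base → 0⁺ and exponent → 0⁺: a 0^0 form.
Take logs: 4w·ln(5w). This is 0·(−∞); rewriting as ln(5w)/(1/(4w)) and applying L'Hôpital gives 0.
Hence the limit is e^0 = 1.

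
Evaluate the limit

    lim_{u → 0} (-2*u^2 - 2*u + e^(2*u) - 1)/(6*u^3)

Direct substitution gives 0/0.
Apply L'Hôpital: lim (-4*u + 2*e^(2*u) - 2)/(18*u^2), still 0/0.
Apply L'Hôpital: lim (4*e^(2*u) - 4)/(36*u), still 0/0.
After 3 applications of L'Hôpital's rule the quotient is (8*e^(2*u))/(36); substituting u = 0 gives 2/9.

2/9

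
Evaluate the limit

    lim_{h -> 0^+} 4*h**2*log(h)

0

This is a 0·(−∞) form. Rewrite as 4·ln(h) / h^(−2) and apply L'Hôpital:
the derivative quotient is 4·(1/h) / (−2·h^(−3)) = (-4/2)·h^2 → 0.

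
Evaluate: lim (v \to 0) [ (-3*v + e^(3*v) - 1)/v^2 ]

9/2

Direct substitution gives 0/0.
Apply L'Hôpital: lim (3*e^(3*v) - 3)/(2*v), still 0/0.
After 2 applications of L'Hôpital's rule the quotient is (9*e^(3*v))/(2); substituting v = 0 gives 9/2.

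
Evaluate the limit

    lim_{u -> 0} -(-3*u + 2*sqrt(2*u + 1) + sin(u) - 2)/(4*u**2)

1/4

Substitution gives 0/0 (the numerator vanishes to order 2).
Expand each term to order u^2: the coefficient of u^2 in 2·√(1 + 2u) is -1 and in sin(u) is 0.
Lower-order terms cancel with the polynomial part, so the numerator is (-1)·u^2 + o(u^2), and the limit is (-1)/(-4) = 1/4.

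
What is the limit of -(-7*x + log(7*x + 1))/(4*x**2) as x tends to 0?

Direct substitution gives 0/0.
Apply L'Hôpital: lim (-7 + 7/(7*x + 1))/(-8*x), still 0/0.
After 2 applications of L'Hôpital's rule the quotient is (-49/(7*x + 1)^2)/(-8); substituting x = 0 gives 49/8.

49/8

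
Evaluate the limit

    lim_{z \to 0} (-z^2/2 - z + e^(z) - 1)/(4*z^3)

1/24

Direct substitution gives 0/0.
Apply L'Hôpital: lim (-z + e^(z) - 1)/(12*z^2), still 0/0.
Apply L'Hôpital: lim (e^(z) - 1)/(24*z), still 0/0.
After 3 applications of L'Hôpital's rule the quotient is (e^(z))/(24); substituting z = 0 gives 1/24.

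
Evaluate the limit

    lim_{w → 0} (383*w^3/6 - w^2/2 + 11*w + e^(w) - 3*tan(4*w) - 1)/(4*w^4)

Substitution gives 0/0 (the numerator vanishes to order 4).
Expand each term to order w^4: the coefficient of w^4 in e^(w) is 1/24 and in -3·tan(4w) is 0.
Lower-order terms cancel with the polynomial part, so the numerator is (1/24)·w^4 + o(w^4), and the limit is (1/24)/(4) = 1/96.

1/96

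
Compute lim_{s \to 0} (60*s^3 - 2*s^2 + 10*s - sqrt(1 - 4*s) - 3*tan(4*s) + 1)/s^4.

Substitution gives 0/0 (the numerator vanishes to order 4).
Expand each term to order s^4: the coefficient of s^4 in -3·tan(4s) is 0 and in −√(1 - 4s) is 10.
Lower-order terms cancel with the polynomial part, so the numerator is (10)·s^4 + o(s^4), and the limit is (10)/(1) = 10.

10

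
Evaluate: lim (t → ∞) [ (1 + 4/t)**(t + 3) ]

e^(4)

Write it as [(1 + 4/t)^t]^(1) · (1 + 4/t)^(3). The bracketed term tends to e^(4) and the second factor to 1, so the limit is e^(4).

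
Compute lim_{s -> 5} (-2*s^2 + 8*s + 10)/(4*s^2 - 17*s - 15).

-12/23

Since s = 5 makes numerator and denominator zero, (s - 5) divides both.
Cancelling it gives (-2*s - 2)/(4*s + 3); now plug in s = 5 to get -12/23.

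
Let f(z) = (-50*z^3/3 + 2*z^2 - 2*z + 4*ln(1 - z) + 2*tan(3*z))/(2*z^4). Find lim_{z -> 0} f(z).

-1/2

Substitution gives 0/0; apply L'Hôpital's rule 4 times.
After differentiating numerator and denominator 4 times the quotient is (24*(54*(z - 1)^4*(3*tan(3*z)^2 + 2)*tan(3*z)/cos(3*z)^2 - 1)/(z - 1)^4)/(48); at z = 0 this is -1/2.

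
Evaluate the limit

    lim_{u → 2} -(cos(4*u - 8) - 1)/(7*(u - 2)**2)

8/7

Direct substitution gives 0/0.
Apply L'Hôpital: lim (-4*sin(4*u - 8))/(28 - 14*u), still 0/0.
After 2 applications of L'Hôpital's rule the quotient is (-16*cos(4*u - 8))/(-14); substituting u = 2 gives 8/7.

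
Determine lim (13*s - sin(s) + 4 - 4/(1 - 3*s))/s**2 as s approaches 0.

-36

Substitution gives 0/0 (the numerator vanishes to order 2).
Expand each term to order s^2: the coefficient of s^2 in −sin(s) is 0 and in -4·1/(1 - 3s) is -36.
Lower-order terms cancel with the polynomial part, so the numerator is (-36)·s^2 + o(s^2), and the limit is (-36)/(1) = -36.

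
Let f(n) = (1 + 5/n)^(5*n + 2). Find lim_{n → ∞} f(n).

The base → 1 and the exponent → ∞: a 1^∞ form.
Take logarithms: (5n + 2)·ln(1 + 5/n). Since ln(1+u) ~ u for small u, this behaves like (5n)·(5/n) → 25.
So the limit is e^(25).

e^(25)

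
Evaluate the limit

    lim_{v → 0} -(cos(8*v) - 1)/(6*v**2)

16/3

Direct substitution gives 0/0.
Apply L'Hôpital: lim (-8*sin(8*v))/(-12*v), still 0/0.
After 2 applications of L'Hôpital's rule the quotient is (-64*cos(8*v))/(-12); substituting v = 0 gives 16/3.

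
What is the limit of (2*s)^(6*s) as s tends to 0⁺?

Base → 0⁺ and exponent → 0⁺: a 0^0 form.
Take logs: 6s·ln(2s). This is 0·(−∞); rewriting as ln(2s)/(1/(6s)) and applying L'Hôpital gives 0.
Hence the limit is e^0 = 1.

1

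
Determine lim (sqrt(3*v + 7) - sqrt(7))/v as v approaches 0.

3*√(7)/14

A 0/0 form; rationalise with √(7 + 3v) + √7. This collapses the numerator to 3v, leaving 3/(√(7 + 3v) + √7) → 3/(2√7) = 3*√(7)/14.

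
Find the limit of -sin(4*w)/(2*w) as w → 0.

-2

Substitution gives 0/0.
Write it as (4/(-2))·sin(4w)/(4w); since sin(u)/u → 1, the limit is -2.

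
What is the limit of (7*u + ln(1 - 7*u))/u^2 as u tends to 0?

-49/2

Direct substitution gives 0/0.
Apply L'Hôpital: lim (7 - 7/(1 - 7*u))/(2*u), still 0/0.
After 2 applications of L'Hôpital's rule the quotient is (-49/(1 - 7*u)^2)/(2); substituting u = 0 gives -49/2.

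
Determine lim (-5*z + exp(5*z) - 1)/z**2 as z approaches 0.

Direct substitution gives 0/0.
Apply L'Hôpital: lim (5*e^(5*z) - 5)/(2*z), still 0/0.
After 2 applications of L'Hôpital's rule the quotient is (25*e^(5*z))/(2); substituting z = 0 gives 25/2.

25/2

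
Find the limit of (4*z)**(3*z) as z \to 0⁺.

1

Base → 0⁺ and exponent → 0⁺: a 0^0 form.
Take logs: 3z·ln(4z). This is 0·(−∞); rewriting as ln(4z)/(1/(3z)) and applying L'Hôpital gives 0.
Hence the limit is e^0 = 1.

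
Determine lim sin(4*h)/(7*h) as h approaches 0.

4/7

Substitution gives 0/0.
Write it as (4/7)·sin(4h)/(4h); since sin(u)/u → 1, the limit is 4/7.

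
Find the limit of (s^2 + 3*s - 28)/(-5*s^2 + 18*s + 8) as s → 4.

-1/2

Since s = 4 makes numerator and denominator zero, (s - 4) divides both.
Cancelling it gives (s + 7)/(-5*s - 2); now plug in s = 4 to get -1/2.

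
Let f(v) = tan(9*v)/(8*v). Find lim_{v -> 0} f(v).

Substitution gives 0/0.
Since tan(u)/u → 1 as u → 0, tan(9v)/(9v) → 1 and the limit is 9/8.

9/8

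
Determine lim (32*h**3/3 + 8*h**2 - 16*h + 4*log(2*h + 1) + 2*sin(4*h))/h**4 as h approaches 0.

Substitution gives 0/0; apply L'Hôpital's rule 4 times.
After differentiating numerator and denominator 4 times the quotient is (512*sin(4*h) - 384/(2*h + 1)^4)/(24); at h = 0 this is -16.

-16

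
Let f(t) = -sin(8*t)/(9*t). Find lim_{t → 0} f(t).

Substitution gives 0/0.
Write it as (8/(-9))·sin(8t)/(8t); since sin(u)/u → 1, the limit is -8/9.

-8/9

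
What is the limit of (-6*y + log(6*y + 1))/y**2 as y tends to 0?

Direct substitution gives 0/0.
Apply L'Hôpital: lim (-6 + 6/(6*y + 1))/(2*y), still 0/0.
After 2 applications of L'Hôpital's rule the quotient is (-36/(6*y + 1)^2)/(2); substituting y = 0 gives -18.

-18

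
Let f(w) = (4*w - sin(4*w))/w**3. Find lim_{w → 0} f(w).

Direct substitution gives 0/0.
Apply L'Hôpital: lim (4 - 4*cos(4*w))/(3*w^2), still 0/0.
Apply L'Hôpital: lim (16*sin(4*w))/(6*w), still 0/0.
After 3 applications of L'Hôpital's rule the quotient is (64*cos(4*w))/(6); substituting w = 0 gives 32/3.

32/3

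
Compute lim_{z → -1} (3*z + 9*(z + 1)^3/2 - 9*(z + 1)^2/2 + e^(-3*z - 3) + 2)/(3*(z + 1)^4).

9/8

Direct substitution gives 0/0.
Apply L'Hôpital: lim (-9*z + 27*(z + 1)^2/2 - 3*e^(-3*z - 3) - 6)/(12*(z + 1)^3), still 0/0.
Apply L'Hôpital: lim (27*z + 9*e^(-3*z - 3) + 18)/(36*(z + 1)^2), still 0/0.
Apply L'Hôpital: lim (27 - 27*e^(-3*z - 3))/(72*z + 72), still 0/0.
After 4 applications of L'Hôpital's rule the quotient is (81*e^(-3*z - 3))/(72); substituting z = -1 gives 9/8.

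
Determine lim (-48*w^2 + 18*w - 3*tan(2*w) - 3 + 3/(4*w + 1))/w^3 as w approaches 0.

-200

Substitution gives 0/0 (the numerator vanishes to order 3).
Expand each term to order w^3: the coefficient of w^3 in 3·1/(1 + 4w) is -192 and in -3·tan(2w) is -8.
Lower-order terms cancel with the polynomial part, so the numerator is (-200)·w^3 + o(w^3), and the limit is (-200)/(1) = -200.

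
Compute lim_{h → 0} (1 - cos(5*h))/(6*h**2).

25/12

Substitution gives 0/0.
Use (1 − cos u)/u² → 1/2 with u = 5h: the limit is 5²/(2·6) = 25/12.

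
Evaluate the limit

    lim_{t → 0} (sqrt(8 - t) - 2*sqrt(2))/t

A 0/0 form; rationalise with √(8 - t) + √8. This collapses the numerator to -t, leaving -1/(√(8 - t) + √8) → -1/(2√8) = -√(2)/8.

-√(2)/8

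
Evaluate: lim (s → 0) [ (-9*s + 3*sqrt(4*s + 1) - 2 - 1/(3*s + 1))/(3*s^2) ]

-5

Substitution gives 0/0; apply L'Hôpital's rule 2 times.
After differentiating numerator and denominator 2 times the quotient is (-12/(4*s + 1)^(3/2) - 18/(3*s + 1)^3)/(6); at s = 0 this is -5.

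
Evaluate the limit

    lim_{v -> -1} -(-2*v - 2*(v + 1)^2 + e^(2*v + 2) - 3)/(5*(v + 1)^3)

Direct substitution gives 0/0.
Apply L'Hôpital: lim (-4*v + 2*e^(2*v + 2) - 6)/(-15*(v + 1)^2), still 0/0.
Apply L'Hôpital: lim (4*e^(2*v + 2) - 4)/(-30*v - 30), still 0/0.
After 3 applications of L'Hôpital's rule the quotient is (8*e^(2*v + 2))/(-30); substituting v = -1 gives -4/15.

-4/15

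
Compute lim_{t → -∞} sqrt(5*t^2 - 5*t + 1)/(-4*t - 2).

For large |t|, √(5*t^2 - 5*t + 1) ≈ √5·|t| and the denominator ≈ -4t.
Since t → −∞, |t| = −t, giving −√5/(-4) = √(5)/4.

√(5)/4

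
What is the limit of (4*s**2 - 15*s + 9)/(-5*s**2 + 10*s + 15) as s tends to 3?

-9/20

Since s = 3 makes numerator and denominator zero, (s - 3) divides both.
Cancelling it gives (4*s - 3)/(-5*s - 5); now plug in s = 3 to get -9/20.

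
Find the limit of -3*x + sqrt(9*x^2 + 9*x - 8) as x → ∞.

An ∞ − ∞ form. Rationalising with the conjugate, the difference becomes (9x - 8) / (√(9*x^2 + 9*x - 8) + 3x).
For large x the denominator behaves like 2·3x, so the quotient tends to 9/6 = 3/2.

3/2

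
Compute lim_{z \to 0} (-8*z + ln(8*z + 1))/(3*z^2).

Direct substitution gives 0/0.
Apply L'Hôpital: lim (-8 + 8/(8*z + 1))/(6*z), still 0/0.
After 2 applications of L'Hôpital's rule the quotient is (-64/(8*z + 1)^2)/(6); substituting z = 0 gives -32/3.

-32/3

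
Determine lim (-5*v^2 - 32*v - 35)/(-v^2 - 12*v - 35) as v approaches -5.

-9

Direct substitution gives 0/0, so factor. Both numerator and denominator have (v + 5) as a factor.
After cancelling, the expression reduces to (-5*v - 7)/(-v - 7).
Substituting v = -5 gives -9.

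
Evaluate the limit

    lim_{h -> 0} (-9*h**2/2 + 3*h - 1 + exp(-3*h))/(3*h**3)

-3/2

Direct substitution gives 0/0.
Apply L'Hôpital: lim (-9*h + 3 - 3*e^(-3*h))/(9*h^2), still 0/0.
Apply L'Hôpital: lim (-9 + 9*e^(-3*h))/(18*h), still 0/0.
After 3 applications of L'Hôpital's rule the quotient is (-27*e^(-3*h))/(18); substituting h = 0 gives -3/2.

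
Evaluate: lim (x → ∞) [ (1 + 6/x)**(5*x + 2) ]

Write it as [(1 + 6/x)^x]^(5) · (1 + 6/x)^(2). The bracketed term tends to e^(6) and the second factor to 1, so the limit is e^(30).

e^(30)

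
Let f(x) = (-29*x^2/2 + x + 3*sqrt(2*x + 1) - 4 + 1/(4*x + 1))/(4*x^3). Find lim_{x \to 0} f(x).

-125/8

Substitution gives 0/0; apply L'Hôpital's rule 3 times.
After differentiating numerator and denominator 3 times the quotient is (-384/(4*x + 1)^4 + 9/(2*x + 1)^(5/2))/(24); at x = 0 this is -125/8.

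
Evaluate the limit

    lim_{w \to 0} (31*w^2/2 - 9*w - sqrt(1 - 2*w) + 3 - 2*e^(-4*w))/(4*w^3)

131/24

Substitution gives 0/0; apply L'Hôpital's rule 3 times.
After differentiating numerator and denominator 3 times the quotient is (128*e^(-4*w) + 3/(1 - 2*w)^(5/2))/(24); at w = 0 this is 131/24.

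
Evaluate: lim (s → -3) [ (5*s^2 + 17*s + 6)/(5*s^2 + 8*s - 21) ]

13/22

Direct substitution gives 0/0, so factor. Both numerator and denominator have (s + 3) as a factor.
After cancelling, the expression reduces to (5*s + 2)/(5*s - 7).
Substituting s = -3 gives 13/22.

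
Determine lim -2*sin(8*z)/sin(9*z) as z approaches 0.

Substitution gives 0/0.
Divide numerator and denominator by z: sin(8z)/z → 8 and sin(9z)/z → 9, so the limit is -2·8/9 = -16/9.

-16/9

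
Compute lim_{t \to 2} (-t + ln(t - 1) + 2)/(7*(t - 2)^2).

-1/14

Direct substitution gives 0/0.
Apply L'Hôpital: lim (-1 + 1/(t - 1))/(14*t - 28), still 0/0.
After 2 applications of L'Hôpital's rule the quotient is (-1/(t - 1)^2)/(14); substituting t = 2 gives -1/14.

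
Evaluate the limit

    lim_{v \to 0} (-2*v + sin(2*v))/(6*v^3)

-2/9

Direct substitution gives 0/0.
Apply L'Hôpital: lim (2*cos(2*v) - 2)/(18*v^2), still 0/0.
Apply L'Hôpital: lim (-4*sin(2*v))/(36*v), still 0/0.
After 3 applications of L'Hôpital's rule the quotient is (-8*cos(2*v))/(36); substituting v = 0 gives -2/9.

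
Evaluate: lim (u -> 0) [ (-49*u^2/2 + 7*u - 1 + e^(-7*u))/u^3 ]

Direct substitution gives 0/0.
Apply L'Hôpital: lim (-49*u + 7 - 7*e^(-7*u))/(3*u^2), still 0/0.
Apply L'Hôpital: lim (-49 + 49*e^(-7*u))/(6*u), still 0/0.
After 3 applications of L'Hôpital's rule the quotient is (-343*e^(-7*u))/(6); substituting u = 0 gives -343/6.

-343/6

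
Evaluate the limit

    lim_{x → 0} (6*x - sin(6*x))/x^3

Direct substitution gives 0/0.
Apply L'Hôpital: lim (6 - 6*cos(6*x))/(3*x^2), still 0/0.
Apply L'Hôpital: lim (36*sin(6*x))/(6*x), still 0/0.
After 3 applications of L'Hôpital's rule the quotient is (216*cos(6*x))/(6); substituting x = 0 gives 36.

36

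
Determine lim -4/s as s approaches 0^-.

∞

As s → 0⁻, (s) → 0⁻, so (s)^1 → 0⁻ and -4/(s)^1 → ∞.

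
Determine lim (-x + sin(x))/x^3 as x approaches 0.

Direct substitution gives 0/0.
Apply L'Hôpital: lim (cos(x) - 1)/(3*x^2), still 0/0.
Apply L'Hôpital: lim (-sin(x))/(6*x), still 0/0.
After 3 applications of L'Hôpital's rule the quotient is (-cos(x))/(6); substituting x = 0 gives -1/6.

-1/6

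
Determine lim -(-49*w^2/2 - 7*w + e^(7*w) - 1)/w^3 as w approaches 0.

-343/6

Direct substitution gives 0/0.
Apply L'Hôpital: lim (-49*w + 7*e^(7*w) - 7)/(-3*w^2), still 0/0.
Apply L'Hôpital: lim (49*e^(7*w) - 49)/(-6*w), still 0/0.
After 3 applications of L'Hôpital's rule the quotient is (343*e^(7*w))/(-6); substituting w = 0 gives -343/6.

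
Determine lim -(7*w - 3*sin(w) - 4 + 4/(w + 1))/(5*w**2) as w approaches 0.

-4/5

Substitution gives 0/0 (the numerator vanishes to order 2).
Expand each term to order w^2: the coefficient of w^2 in 4·1/(1 + w) is 4 and in -3·sin(w) is 0.
Lower-order terms cancel with the polynomial part, so the numerator is (4)·w^2 + o(w^2), and the limit is (4)/(-5) = -4/5.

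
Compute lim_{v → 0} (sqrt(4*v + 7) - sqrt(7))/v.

Substitution gives 0/0. Multiply numerator and denominator by the conjugate √(7 + 4v) + √7.
The numerator becomes (7 + 4v) − 7 = 4v, so the expression simplifies to 4/(√(7 + 4v) + √7).
Letting v → 0 gives 4/(2√7) = 2*√(7)/7.

2*√(7)/7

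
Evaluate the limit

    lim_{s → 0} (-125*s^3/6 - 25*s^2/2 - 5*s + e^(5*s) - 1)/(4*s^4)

Direct substitution gives 0/0.
Apply L'Hôpital: lim (-125*s^2/2 - 25*s + 5*e^(5*s) - 5)/(16*s^3), still 0/0.
Apply L'Hôpital: lim (-125*s + 25*e^(5*s) - 25)/(48*s^2), still 0/0.
Apply L'Hôpital: lim (125*e^(5*s) - 125)/(96*s), still 0/0.
After 4 applications of L'Hôpital's rule the quotient is (625*e^(5*s))/(96); substituting s = 0 gives 625/96.

625/96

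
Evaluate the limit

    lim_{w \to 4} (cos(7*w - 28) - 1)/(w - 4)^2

Direct substitution gives 0/0.
Apply L'Hôpital: lim (-7*sin(7*w - 28))/(2*w - 8), still 0/0.
After 2 applications of L'Hôpital's rule the quotient is (-49*cos(7*w - 28))/(2); substituting w = 4 gives -49/2.

-49/2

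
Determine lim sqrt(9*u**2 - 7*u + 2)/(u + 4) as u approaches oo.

3

For large |u|, √(9*u^2 - 7*u + 2) ≈ √9·|u| and the denominator ≈ u.
Since u → +∞, |u| = u, giving √9/(1) = 3.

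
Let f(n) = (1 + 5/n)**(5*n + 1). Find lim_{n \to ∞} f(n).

e^(25)

Write it as [(1 + 5/n)^n]^(5) · (1 + 5/n)^(1). The bracketed term tends to e^(5) and the second factor to 1, so the limit is e^(25).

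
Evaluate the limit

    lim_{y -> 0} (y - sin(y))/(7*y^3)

1/42

Direct substitution gives 0/0.
Apply L'Hôpital: lim (1 - cos(y))/(21*y^2), still 0/0.
Apply L'Hôpital: lim (sin(y))/(42*y), still 0/0.
After 3 applications of L'Hôpital's rule the quotient is (cos(y))/(42); substituting y = 0 gives 1/42.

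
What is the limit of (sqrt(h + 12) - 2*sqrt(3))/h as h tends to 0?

Substitution gives 0/0. Multiply numerator and denominator by the conjugate √(12 + h) + √12.
The numerator becomes (12 + h) − 12 = h, so the expression simplifies to 1/(√(12 + h) + √12).
Letting h → 0 gives 1/(2√12) = √(3)/12.

√(3)/12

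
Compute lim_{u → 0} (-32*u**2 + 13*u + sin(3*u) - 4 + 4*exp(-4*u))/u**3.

Substitution gives 0/0; apply L'Hôpital's rule 3 times.
After differentiating numerator and denominator 3 times the quotient is (-27*cos(3*u) - 256*e^(-4*u))/(6); at u = 0 this is -283/6.

-283/6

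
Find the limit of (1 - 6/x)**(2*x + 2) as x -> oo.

e^(-12)

The base → 1 and the exponent → ∞: a 1^∞ form.
Take logarithms: (2x + 2)·ln(1 - 6/x). Since ln(1+u) ~ u for small u, this behaves like (2x)·(-6/x) → -12.
So the limit is e^(-12).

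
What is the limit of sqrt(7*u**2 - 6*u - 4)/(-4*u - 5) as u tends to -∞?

√(7)/4

For large |u|, √(7*u^2 - 6*u - 4) ≈ √7·|u| and the denominator ≈ -4u.
Since u → −∞, |u| = −u, giving −√7/(-4) = √(7)/4.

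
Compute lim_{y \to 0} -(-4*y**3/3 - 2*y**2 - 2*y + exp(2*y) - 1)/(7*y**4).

-2/21

Direct substitution gives 0/0.
Apply L'Hôpital: lim (-4*y^2 - 4*y + 2*e^(2*y) - 2)/(-28*y^3), still 0/0.
Apply L'Hôpital: lim (-8*y + 4*e^(2*y) - 4)/(-84*y^2), still 0/0.
Apply L'Hôpital: lim (8*e^(2*y) - 8)/(-168*y), still 0/0.
After 4 applications of L'Hôpital's rule the quotient is (16*e^(2*y))/(-168); substituting y = 0 gives -2/21.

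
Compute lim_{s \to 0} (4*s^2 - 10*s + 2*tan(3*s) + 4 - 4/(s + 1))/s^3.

22

Substitution gives 0/0; apply L'Hôpital's rule 3 times.
After differentiating numerator and denominator 3 times the quotient is (12*(9*(s + 1)^4*(3*tan(3*s)^2 + 1)/cos(3*s)^2 + 2)/(s + 1)^4)/(6); at s = 0 this is 22.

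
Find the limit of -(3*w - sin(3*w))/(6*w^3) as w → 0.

Direct substitution gives 0/0.
Apply L'Hôpital: lim (3 - 3*cos(3*w))/(-18*w^2), still 0/0.
Apply L'Hôpital: lim (9*sin(3*w))/(-36*w), still 0/0.
After 3 applications of L'Hôpital's rule the quotient is (27*cos(3*w))/(-36); substituting w = 0 gives -3/4.

-3/4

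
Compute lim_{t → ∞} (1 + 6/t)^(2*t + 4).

e^(12)

Write it as [(1 + 6/t)^t]^(2) · (1 + 6/t)^(4). The bracketed term tends to e^(6) and the second factor to 1, so the limit is e^(12).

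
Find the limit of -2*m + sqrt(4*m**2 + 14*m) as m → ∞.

This has the form ∞ − ∞. Multiply and divide by the conjugate √(4*m^2 + 14*m) + 2m.
That gives (14m) / (√(4*m^2 + 14*m) + 2m).
Divide numerator and denominator by m: the limit is 14/(2·2) = 7/2.

7/2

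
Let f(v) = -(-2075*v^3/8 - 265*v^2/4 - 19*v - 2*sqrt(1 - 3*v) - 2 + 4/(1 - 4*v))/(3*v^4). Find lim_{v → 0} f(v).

Substitution gives 0/0; apply L'Hôpital's rule 4 times.
After differentiating numerator and denominator 4 times the quotient is (-24576/(4*v - 1)^5 + 1215/(8*(1 - 3*v)^(7/2)))/(-72); at v = 0 this is -65941/192.

-65941/192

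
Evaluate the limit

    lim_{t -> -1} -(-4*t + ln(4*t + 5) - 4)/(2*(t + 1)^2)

4

Direct substitution gives 0/0.
Apply L'Hôpital: lim (-4 + 4/(4*t + 5))/(-4*t - 4), still 0/0.
After 2 applications of L'Hôpital's rule the quotient is (-16/(4*t + 5)^2)/(-4); substituting t = -1 gives 4.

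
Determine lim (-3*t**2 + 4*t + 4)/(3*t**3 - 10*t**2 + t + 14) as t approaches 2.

Since t = 2 makes numerator and denominator zero, (t - 2) divides both.
Cancelling it gives (-3*t - 2)/(3*t^2 - 4*t - 7); now plug in t = 2 to get 8/3.

8/3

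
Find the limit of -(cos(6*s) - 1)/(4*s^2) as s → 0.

9/2

Direct substitution gives 0/0.
Apply L'Hôpital: lim (-6*sin(6*s))/(-8*s), still 0/0.
After 2 applications of L'Hôpital's rule the quotient is (-36*cos(6*s))/(-8); substituting s = 0 gives 9/2.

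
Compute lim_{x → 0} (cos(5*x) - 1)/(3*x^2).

-25/6

Direct substitution gives 0/0.
Apply L'Hôpital: lim (-5*sin(5*x))/(6*x), still 0/0.
After 2 applications of L'Hôpital's rule the quotient is (-25*cos(5*x))/(6); substituting x = 0 gives -25/6.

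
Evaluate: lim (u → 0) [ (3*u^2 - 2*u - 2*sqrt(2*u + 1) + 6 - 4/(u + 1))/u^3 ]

3

Substitution gives 0/0 (the numerator vanishes to order 3).
Expand each term to order u^3: the coefficient of u^3 in -4·1/(1 + u) is 4 and in -2·√(1 + 2u) is -1.
Lower-order terms cancel with the polynomial part, so the numerator is (3)·u^3 + o(u^3), and the limit is (3)/(1) = 3.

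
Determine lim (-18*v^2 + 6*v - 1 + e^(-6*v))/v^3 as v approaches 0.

-36

Direct substitution gives 0/0.
Apply L'Hôpital: lim (-36*v + 6 - 6*e^(-6*v))/(3*v^2), still 0/0.
Apply L'Hôpital: lim (-36 + 36*e^(-6*v))/(6*v), still 0/0.
After 3 applications of L'Hôpital's rule the quotient is (-216*e^(-6*v))/(6); substituting v = 0 gives -36.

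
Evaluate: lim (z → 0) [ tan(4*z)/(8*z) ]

Substitution gives 0/0.
Since tan(u)/u → 1 as u → 0, tan(4z)/(4z) → 1 and the limit is 4/8 = 1/2.

1/2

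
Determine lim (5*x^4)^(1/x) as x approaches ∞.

Base → ∞ and exponent → 0: an ∞^0 form.
Take logs: (1/x)·ln(5·x^4) = (ln 5 + 4·ln x)/x → 0.
So the limit is e^0 = 1.

1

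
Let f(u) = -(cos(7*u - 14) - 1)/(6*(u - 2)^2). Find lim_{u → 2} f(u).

Direct substitution gives 0/0.
Apply L'Hôpital: lim (-7*sin(7*u - 14))/(24 - 12*u), still 0/0.
After 2 applications of L'Hôpital's rule the quotient is (-49*cos(7*u - 14))/(-12); substituting u = 2 gives 49/12.

49/12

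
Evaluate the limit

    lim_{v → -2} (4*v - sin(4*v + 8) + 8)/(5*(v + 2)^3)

32/15

Direct substitution gives 0/0.
Apply L'Hôpital: lim (4 - 4*cos(4*v + 8))/(15*(v + 2)^2), still 0/0.
Apply L'Hôpital: lim (16*sin(4*v + 8))/(30*v + 60), still 0/0.
After 3 applications of L'Hôpital's rule the quotient is (64*cos(4*v + 8))/(30); substituting v = -2 gives 32/15.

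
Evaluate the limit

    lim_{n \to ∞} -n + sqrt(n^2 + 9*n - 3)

9/2

This has the form ∞ − ∞. Multiply and divide by the conjugate √(n^2 + 9*n - 3) + n.
That gives (9n - 3) / (√(n^2 + 9*n - 3) + n).
Divide numerator and denominator by n: the limit is 9/(2·1) = 9/2.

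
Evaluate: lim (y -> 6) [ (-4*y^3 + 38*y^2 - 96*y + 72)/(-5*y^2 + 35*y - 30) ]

At y = 6 both the top and bottom vanish — a removable singularity. Factoring out (y - 6) from each leaves (-4*y^2 + 14*y - 12)/(5 - 5*y), which at y = 6 equals 72/25.

72/25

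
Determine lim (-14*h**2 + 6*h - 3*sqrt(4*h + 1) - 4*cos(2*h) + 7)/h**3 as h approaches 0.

-12

Substitution gives 0/0 (the numerator vanishes to order 3).
Expand each term to order h^3: the coefficient of h^3 in -4·cos(2h) is 0 and in -3·√(1 + 4h) is -12.
Lower-order terms cancel with the polynomial part, so the numerator is (-12)·h^3 + o(h^3), and the limit is (-12)/(1) = -12.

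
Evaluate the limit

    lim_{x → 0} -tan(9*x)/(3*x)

Substitution gives 0/0.
Since tan(u)/u → 1 as u → 0, tan(9x)/(9x) → 1 and the limit is 9/(-3) = -3.

-3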